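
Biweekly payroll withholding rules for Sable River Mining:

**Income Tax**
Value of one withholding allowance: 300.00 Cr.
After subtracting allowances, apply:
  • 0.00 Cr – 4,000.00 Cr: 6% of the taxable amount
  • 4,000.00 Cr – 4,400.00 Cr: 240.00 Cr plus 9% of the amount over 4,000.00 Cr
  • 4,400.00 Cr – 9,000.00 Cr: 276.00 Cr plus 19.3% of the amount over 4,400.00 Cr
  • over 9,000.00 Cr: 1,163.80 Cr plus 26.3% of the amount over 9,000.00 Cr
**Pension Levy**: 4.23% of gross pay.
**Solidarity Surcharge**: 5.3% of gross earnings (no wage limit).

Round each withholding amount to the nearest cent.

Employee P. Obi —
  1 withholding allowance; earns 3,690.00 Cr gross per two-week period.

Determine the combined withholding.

555.06 Cr

Income Tax: taxable = 3,690.00 Cr − 1×300.00 Cr = 3,390.00 Cr
  6% × 3,390.00 Cr = 203.40 Cr
Pension Levy: 4.23% × 3,690.00 Cr = 156.09 Cr
Solidarity Surcharge: 5.3% × 3,690.00 Cr = 195.57 Cr
Total: 203.40 Cr + 156.09 Cr + 195.57 Cr = 555.06 Cr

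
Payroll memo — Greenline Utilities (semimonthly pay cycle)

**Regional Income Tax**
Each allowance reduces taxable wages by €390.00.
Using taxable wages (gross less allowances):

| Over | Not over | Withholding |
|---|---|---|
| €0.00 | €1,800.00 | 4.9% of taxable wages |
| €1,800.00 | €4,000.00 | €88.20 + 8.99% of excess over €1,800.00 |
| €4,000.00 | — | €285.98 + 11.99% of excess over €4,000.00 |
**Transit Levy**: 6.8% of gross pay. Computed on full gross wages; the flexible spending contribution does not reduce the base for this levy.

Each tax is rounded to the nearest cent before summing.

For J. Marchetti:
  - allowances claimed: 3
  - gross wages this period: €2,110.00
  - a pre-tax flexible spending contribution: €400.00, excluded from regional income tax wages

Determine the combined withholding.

€169.94

Regional Income Tax: taxable = €2,110.00 − €400.00 − 3×€390.00 = €540.00
  4.9% × €540.00 = €26.46
Transit Levy: 6.8% × €2,110.00 = €143.48
Total: €26.46 + €143.48 = €169.94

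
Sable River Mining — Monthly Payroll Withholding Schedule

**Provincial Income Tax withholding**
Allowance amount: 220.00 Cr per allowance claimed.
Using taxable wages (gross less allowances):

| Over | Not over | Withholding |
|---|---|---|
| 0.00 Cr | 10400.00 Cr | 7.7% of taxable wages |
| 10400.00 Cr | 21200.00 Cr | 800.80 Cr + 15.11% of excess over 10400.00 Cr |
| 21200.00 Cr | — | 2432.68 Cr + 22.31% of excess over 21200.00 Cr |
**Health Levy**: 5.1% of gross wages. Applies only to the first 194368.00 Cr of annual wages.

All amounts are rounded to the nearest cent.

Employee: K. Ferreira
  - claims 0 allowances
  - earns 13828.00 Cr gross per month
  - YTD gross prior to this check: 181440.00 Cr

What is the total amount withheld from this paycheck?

Provincial Income Tax: taxable = 13828.00 Cr
  800.80 Cr + 15.11% × (13828.00 Cr − 10400.00 Cr) = 800.80 Cr + 15.11% × 3428.00 Cr = 1318.77 Cr
Health Levy: cap 194368.00 Cr − YTD 181440.00 Cr = 12928.00 Cr subject; 5.1% × 12928.00 Cr = 659.33 Cr
Total: 1318.77 Cr + 659.33 Cr = 1978.10 Cr

1978.10 Cr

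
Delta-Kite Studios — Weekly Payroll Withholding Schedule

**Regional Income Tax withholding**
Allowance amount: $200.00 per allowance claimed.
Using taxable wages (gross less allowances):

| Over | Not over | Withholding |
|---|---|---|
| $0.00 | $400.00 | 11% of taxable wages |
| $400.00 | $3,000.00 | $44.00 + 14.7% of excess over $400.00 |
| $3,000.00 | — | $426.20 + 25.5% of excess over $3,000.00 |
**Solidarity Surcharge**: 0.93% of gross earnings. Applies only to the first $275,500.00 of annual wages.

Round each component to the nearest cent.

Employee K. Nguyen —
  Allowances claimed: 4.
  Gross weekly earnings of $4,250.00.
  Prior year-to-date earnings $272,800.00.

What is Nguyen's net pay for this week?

Regional Income Tax: taxable = $4,250.00 − 4×$200.00 = $3,450.00
  $426.20 + 25.5% × ($3,450.00 − $3,000.00) = $426.20 + 25.5% × $450.00 = $540.95
Solidarity Surcharge: cap $275,500.00 − YTD $272,800.00 = $2,700.00 subject; 0.93% × $2,700.00 = $25.11
Total withheld: $540.95 + $25.11 = $566.06
Net pay: $4,250.00 − $566.06 = $3,683.94

$3,683.94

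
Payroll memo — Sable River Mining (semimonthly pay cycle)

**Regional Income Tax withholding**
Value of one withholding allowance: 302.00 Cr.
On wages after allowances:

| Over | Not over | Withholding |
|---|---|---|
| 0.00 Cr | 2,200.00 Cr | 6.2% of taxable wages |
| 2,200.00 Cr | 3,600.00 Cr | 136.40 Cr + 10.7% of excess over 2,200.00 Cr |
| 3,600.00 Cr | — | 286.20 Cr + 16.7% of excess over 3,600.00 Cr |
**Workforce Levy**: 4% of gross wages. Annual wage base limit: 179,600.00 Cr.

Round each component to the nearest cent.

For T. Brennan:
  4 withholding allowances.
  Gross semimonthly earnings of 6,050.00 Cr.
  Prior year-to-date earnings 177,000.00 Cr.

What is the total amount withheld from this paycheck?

597.61 Cr

Regional Income Tax: taxable = 6,050.00 Cr − 4×302.00 Cr = 4,842.00 Cr
  286.20 Cr + 16.7% × (4,842.00 Cr − 3,600.00 Cr) = 286.20 Cr + 16.7% × 1,242.00 Cr = 493.61 Cr
Workforce Levy: cap 179,600.00 Cr − YTD 177,000.00 Cr = 2,600.00 Cr subject; 4% × 2,600.00 Cr = 104.00 Cr
Total: 493.61 Cr + 104.00 Cr = 597.61 Cr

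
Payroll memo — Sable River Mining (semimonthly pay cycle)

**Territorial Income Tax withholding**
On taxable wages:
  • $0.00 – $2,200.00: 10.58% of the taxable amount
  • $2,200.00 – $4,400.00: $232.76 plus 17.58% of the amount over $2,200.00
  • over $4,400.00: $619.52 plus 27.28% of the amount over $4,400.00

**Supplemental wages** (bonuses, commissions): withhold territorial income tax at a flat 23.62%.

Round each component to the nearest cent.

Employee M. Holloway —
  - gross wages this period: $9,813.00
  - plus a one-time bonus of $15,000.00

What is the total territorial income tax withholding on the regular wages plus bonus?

$5,639.19

Territorial Income Tax: taxable = $9,813.00
  $619.52 + 27.28% × ($9,813.00 − $4,400.00) = $619.52 + 27.28% × $5,413.00 = $2,096.19
Supplemental (23.62% flat on bonus): 23.62% × $15,000.00 = $3,543.00
Total territorial income tax: $2,096.19 + $3,543.00 = $5,639.19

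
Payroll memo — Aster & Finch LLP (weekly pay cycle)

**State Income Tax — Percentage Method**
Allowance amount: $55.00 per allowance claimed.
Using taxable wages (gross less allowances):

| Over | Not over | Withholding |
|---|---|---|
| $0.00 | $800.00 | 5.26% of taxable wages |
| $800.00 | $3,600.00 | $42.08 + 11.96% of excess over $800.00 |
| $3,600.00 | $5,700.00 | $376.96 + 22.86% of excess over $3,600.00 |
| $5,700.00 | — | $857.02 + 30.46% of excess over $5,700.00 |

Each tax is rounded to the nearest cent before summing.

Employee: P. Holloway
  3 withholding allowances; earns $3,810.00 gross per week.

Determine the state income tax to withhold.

$387.25

State Income Tax: taxable = $3,810.00 − 3×$55.00 = $3,645.00
  $376.96 + 22.86% × ($3,645.00 − $3,600.00) = $376.96 + 22.86% × $45.00 = $387.25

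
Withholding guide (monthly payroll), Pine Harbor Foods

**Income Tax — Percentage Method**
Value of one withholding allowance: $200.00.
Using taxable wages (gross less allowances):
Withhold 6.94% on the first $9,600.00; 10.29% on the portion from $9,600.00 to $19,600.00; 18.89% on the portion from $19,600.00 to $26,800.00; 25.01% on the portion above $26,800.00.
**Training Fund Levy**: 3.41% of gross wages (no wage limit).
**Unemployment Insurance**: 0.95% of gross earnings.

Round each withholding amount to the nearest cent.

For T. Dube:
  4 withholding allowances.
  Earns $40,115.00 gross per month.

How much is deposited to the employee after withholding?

$32,180.67

Income Tax: taxable = $40,115.00 − 4×$200.00 = $39,315.00
  $3,055.32 + 25.01% × ($39,315.00 − $26,800.00) = $3,055.32 + 25.01% × $12,515.00 = $6,185.32
Training Fund Levy: 3.41% × $40,115.00 = $1,367.92
Unemployment Insurance: 0.95% × $40,115.00 = $381.09
Total withheld: $6,185.32 + $1,367.92 + $381.09 = $7,934.33
Net pay: $40,115.00 − $7,934.33 = $32,180.67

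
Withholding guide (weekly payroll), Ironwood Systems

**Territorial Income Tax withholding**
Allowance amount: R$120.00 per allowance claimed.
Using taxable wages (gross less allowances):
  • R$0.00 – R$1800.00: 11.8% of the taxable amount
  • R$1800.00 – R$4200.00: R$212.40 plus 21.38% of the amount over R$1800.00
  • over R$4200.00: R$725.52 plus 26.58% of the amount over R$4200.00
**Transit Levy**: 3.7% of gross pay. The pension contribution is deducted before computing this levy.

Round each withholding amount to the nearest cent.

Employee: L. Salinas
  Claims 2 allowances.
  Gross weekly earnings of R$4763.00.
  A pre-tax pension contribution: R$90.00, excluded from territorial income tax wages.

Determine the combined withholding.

Territorial Income Tax: taxable = R$4763.00 − R$90.00 − 2×R$120.00 = R$4433.00
  R$725.52 + 26.58% × (R$4433.00 − R$4200.00) = R$725.52 + 26.58% × R$233.00 = R$787.45
Transit Levy: 3.7% × R$4673.00 = R$172.90
Total: R$787.45 + R$172.90 = R$960.35

R$960.35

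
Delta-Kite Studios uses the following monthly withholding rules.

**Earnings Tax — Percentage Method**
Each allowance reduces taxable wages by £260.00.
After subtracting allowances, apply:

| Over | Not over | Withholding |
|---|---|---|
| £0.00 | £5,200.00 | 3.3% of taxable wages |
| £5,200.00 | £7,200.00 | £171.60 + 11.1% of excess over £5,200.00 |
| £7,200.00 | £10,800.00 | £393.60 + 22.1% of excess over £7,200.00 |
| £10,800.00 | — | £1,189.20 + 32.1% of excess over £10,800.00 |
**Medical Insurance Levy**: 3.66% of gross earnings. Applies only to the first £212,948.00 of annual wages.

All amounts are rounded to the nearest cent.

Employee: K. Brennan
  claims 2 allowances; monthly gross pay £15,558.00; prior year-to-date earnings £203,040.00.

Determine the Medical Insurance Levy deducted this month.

£362.63

Medical Insurance Levy: cap £212,948.00 − YTD £203,040.00 = £9,908.00 subject; 3.66% × £9,908.00 = £362.63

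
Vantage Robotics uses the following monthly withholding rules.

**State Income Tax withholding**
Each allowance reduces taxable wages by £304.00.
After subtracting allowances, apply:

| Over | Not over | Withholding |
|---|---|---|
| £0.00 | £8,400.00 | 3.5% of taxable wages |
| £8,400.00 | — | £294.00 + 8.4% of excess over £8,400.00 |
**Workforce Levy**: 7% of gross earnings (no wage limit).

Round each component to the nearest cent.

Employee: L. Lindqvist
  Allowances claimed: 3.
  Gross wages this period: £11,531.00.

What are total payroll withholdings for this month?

State Income Tax: taxable = £11,531.00 − 3×£304.00 = £10,619.00
  £294.00 + 8.4% × (£10,619.00 − £8,400.00) = £294.00 + 8.4% × £2,219.00 = £480.40
Workforce Levy: 7% × £11,531.00 = £807.17
Total: £480.40 + £807.17 = £1,287.57

£1,287.57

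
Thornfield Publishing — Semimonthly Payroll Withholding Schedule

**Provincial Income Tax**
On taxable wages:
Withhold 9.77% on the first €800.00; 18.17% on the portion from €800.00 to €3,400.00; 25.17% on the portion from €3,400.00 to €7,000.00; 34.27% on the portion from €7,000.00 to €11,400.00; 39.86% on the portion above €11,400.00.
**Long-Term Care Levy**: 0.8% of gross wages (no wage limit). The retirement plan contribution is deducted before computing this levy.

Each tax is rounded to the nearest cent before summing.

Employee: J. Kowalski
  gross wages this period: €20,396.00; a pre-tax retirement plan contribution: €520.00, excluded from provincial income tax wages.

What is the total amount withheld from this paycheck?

Provincial Income Tax: taxable = €20,396.00 − €520.00 = €19,876.00
  €2,964.58 + 39.86% × (€19,876.00 − €11,400.00) = €2,964.58 + 39.86% × €8,476.00 = €6,343.11
Long-Term Care Levy: 0.8% × €19,876.00 = €159.01
Total: €6,343.11 + €159.01 = €6,502.12

€6,502.12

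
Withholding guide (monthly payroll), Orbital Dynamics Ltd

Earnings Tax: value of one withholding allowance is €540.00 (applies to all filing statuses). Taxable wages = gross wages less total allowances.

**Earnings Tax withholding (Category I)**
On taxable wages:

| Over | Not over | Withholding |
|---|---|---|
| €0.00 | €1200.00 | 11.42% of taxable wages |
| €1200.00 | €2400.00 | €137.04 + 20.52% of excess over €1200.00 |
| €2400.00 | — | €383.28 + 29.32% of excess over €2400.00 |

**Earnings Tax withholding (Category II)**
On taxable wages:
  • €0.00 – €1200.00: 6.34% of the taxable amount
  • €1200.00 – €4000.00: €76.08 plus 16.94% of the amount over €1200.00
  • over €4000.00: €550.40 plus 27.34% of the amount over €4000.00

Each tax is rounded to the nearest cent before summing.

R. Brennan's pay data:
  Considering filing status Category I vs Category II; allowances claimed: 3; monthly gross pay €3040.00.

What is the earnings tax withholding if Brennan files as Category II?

Earnings Tax (Category II): taxable = €3040.00 − 3×€540.00 = €1420.00
  €76.08 + 16.94% × (€1420.00 − €1200.00) = €76.08 + 16.94% × €220.00 = €113.35

€113.35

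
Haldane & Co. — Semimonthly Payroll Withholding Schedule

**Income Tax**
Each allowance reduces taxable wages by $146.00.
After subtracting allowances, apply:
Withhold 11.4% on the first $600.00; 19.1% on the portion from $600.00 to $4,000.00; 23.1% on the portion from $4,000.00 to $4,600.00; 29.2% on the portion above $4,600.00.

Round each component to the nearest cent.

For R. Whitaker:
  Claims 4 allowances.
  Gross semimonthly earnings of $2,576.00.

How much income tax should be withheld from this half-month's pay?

$334.27

Income Tax: taxable = $2,576.00 − 4×$146.00 = $1,992.00
  $68.40 + 19.1% × ($1,992.00 − $600.00) = $68.40 + 19.1% × $1,392.00 = $334.27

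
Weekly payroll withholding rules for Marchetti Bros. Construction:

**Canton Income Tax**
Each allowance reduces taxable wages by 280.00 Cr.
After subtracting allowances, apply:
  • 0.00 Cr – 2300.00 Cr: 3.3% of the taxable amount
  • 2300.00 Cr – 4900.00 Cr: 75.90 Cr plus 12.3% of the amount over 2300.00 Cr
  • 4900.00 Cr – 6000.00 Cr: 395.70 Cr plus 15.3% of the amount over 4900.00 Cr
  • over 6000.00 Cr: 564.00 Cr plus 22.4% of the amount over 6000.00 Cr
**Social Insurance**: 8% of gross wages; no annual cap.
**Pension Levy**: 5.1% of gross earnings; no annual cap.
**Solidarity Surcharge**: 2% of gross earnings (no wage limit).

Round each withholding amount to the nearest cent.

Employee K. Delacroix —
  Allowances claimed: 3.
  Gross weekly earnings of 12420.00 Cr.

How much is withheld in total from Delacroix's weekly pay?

3689.34 Cr

Canton Income Tax: taxable = 12420.00 Cr − 3×280.00 Cr = 11580.00 Cr
  564.00 Cr + 22.4% × (11580.00 Cr − 6000.00 Cr) = 564.00 Cr + 22.4% × 5580.00 Cr = 1813.92 Cr
Social Insurance: 8% × 12420.00 Cr = 993.60 Cr
Pension Levy: 5.1% × 12420.00 Cr = 633.42 Cr
Solidarity Surcharge: 2% × 12420.00 Cr = 248.40 Cr
Total: 1813.92 Cr + 993.60 Cr + 633.42 Cr + 248.40 Cr = 3689.34 Cr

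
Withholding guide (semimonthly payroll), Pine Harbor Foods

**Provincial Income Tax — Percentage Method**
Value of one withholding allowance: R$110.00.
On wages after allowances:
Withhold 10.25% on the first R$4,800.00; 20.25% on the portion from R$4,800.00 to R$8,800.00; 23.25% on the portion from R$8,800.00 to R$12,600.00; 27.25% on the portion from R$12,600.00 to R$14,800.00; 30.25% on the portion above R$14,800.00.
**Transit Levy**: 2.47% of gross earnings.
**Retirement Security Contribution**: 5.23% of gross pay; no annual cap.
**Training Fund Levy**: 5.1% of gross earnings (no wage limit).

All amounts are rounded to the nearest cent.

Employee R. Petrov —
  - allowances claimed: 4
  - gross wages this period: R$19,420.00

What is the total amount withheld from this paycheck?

R$6,535.21

Provincial Income Tax: taxable = R$19,420.00 − 4×R$110.00 = R$18,980.00
  R$2,785.00 + 30.25% × (R$18,980.00 − R$14,800.00) = R$2,785.00 + 30.25% × R$4,180.00 = R$4,049.45
Transit Levy: 2.47% × R$19,420.00 = R$479.67
Retirement Security Contribution: 5.23% × R$19,420.00 = R$1,015.67
Training Fund Levy: 5.1% × R$19,420.00 = R$990.42
Total: R$4,049.45 + R$479.67 + R$1,015.67 + R$990.42 = R$6,535.21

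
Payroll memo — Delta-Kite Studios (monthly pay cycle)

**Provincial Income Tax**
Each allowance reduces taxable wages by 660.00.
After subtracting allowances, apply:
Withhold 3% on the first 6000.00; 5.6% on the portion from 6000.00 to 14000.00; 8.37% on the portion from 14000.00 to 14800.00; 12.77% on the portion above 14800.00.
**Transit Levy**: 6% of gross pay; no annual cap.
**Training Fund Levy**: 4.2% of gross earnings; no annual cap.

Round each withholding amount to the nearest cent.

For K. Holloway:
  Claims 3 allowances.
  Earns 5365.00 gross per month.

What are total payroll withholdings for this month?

Provincial Income Tax: taxable = 5365.00 − 3×660.00 = 3385.00
  3% × 3385.00 = 101.55
Transit Levy: 6% × 5365.00 = 321.90
Training Fund Levy: 4.2% × 5365.00 = 225.33
Total: 101.55 + 321.90 + 225.33 = 648.78

648.78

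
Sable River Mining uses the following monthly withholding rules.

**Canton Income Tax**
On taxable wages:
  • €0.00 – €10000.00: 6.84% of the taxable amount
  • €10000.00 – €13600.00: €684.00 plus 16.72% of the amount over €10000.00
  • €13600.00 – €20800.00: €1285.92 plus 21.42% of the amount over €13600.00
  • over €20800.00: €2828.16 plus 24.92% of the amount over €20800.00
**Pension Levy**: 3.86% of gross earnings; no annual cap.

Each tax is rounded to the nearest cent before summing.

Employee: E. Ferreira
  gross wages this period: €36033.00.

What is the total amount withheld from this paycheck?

€8015.09

Canton Income Tax: taxable = €36033.00
  €2828.16 + 24.92% × (€36033.00 − €20800.00) = €2828.16 + 24.92% × €15233.00 = €6624.22
Pension Levy: 3.86% × €36033.00 = €1390.87
Total: €6624.22 + €1390.87 = €8015.09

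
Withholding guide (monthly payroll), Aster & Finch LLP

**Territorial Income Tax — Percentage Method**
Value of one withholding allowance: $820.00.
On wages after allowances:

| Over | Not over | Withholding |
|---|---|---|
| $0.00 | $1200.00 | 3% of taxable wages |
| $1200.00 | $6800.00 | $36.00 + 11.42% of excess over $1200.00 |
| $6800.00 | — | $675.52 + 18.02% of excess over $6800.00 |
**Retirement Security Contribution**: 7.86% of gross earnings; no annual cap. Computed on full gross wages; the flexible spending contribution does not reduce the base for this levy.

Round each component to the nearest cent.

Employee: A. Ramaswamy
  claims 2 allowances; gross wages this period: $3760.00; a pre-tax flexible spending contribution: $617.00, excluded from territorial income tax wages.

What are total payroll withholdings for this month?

Territorial Income Tax: taxable = $3760.00 − $617.00 − 2×$820.00 = $1503.00
  $36.00 + 11.42% × ($1503.00 − $1200.00) = $36.00 + 11.42% × $303.00 = $70.60
Retirement Security Contribution: 7.86% × $3760.00 = $295.54
Total: $70.60 + $295.54 = $366.14

$366.14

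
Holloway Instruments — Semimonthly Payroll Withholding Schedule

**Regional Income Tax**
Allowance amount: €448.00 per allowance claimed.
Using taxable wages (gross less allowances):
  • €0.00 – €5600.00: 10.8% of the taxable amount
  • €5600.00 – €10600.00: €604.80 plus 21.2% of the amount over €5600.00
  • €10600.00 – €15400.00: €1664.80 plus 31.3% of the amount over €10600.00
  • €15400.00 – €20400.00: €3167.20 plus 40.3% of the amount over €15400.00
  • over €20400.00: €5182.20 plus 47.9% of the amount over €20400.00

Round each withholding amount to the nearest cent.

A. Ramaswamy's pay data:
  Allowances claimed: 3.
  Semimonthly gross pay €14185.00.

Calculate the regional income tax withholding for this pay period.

€2366.23

Regional Income Tax: taxable = €14185.00 − 3×€448.00 = €12841.00
  €1664.80 + 31.3% × (€12841.00 − €10600.00) = €1664.80 + 31.3% × €2241.00 = €2366.23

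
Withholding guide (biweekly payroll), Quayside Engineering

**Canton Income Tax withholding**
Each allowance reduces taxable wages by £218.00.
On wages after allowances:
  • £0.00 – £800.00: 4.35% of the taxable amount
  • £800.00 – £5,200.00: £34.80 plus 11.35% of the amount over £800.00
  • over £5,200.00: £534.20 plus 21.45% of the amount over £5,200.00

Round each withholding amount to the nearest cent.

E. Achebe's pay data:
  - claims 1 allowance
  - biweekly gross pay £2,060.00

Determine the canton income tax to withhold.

£153.07

Canton Income Tax: taxable = £2,060.00 − 1×£218.00 = £1,842.00
  £34.80 + 11.35% × (£1,842.00 − £800.00) = £34.80 + 11.35% × £1,042.00 = £153.07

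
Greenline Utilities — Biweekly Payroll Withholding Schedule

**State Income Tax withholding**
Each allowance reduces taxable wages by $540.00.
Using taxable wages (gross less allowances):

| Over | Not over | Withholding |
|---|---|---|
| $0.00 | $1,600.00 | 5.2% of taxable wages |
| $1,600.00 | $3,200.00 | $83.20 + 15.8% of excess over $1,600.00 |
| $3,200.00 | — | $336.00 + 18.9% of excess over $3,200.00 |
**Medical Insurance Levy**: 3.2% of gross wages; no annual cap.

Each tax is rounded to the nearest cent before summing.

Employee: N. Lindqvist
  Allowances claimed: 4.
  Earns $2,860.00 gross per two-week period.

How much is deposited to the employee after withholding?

State Income Tax: taxable = $2,860.00 − 4×$540.00 = $700.00
  5.2% × $700.00 = $36.40
Medical Insurance Levy: 3.2% × $2,860.00 = $91.52
Total withheld: $36.40 + $91.52 = $127.92
Net pay: $2,860.00 − $127.92 = $2,732.08

$2,732.08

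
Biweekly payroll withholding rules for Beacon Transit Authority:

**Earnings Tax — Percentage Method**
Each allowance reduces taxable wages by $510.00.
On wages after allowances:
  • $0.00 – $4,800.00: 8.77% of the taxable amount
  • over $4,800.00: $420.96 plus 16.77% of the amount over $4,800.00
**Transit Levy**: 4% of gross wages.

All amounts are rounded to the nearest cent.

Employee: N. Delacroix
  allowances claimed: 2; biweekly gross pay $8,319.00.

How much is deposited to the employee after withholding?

Earnings Tax: taxable = $8,319.00 − 2×$510.00 = $7,299.00
  $420.96 + 16.77% × ($7,299.00 − $4,800.00) = $420.96 + 16.77% × $2,499.00 = $840.04
Transit Levy: 4% × $8,319.00 = $332.76
Total withheld: $840.04 + $332.76 = $1,172.80
Net pay: $8,319.00 − $1,172.80 = $7,146.20

$7,146.20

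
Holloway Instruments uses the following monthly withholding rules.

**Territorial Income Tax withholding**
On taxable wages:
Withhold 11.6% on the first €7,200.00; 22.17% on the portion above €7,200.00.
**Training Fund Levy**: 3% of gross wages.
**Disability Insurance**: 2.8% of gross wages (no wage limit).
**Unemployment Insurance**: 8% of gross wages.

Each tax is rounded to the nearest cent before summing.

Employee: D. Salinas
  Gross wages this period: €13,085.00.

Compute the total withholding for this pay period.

€3,945.63

Territorial Income Tax: taxable = €13,085.00
  €835.20 + 22.17% × (€13,085.00 − €7,200.00) = €835.20 + 22.17% × €5,885.00 = €2,139.90
Training Fund Levy: 3% × €13,085.00 = €392.55
Disability Insurance: 2.8% × €13,085.00 = €366.38
Unemployment Insurance: 8% × €13,085.00 = €1,046.80
Total: €2,139.90 + €392.55 + €366.38 + €1,046.80 = €3,945.63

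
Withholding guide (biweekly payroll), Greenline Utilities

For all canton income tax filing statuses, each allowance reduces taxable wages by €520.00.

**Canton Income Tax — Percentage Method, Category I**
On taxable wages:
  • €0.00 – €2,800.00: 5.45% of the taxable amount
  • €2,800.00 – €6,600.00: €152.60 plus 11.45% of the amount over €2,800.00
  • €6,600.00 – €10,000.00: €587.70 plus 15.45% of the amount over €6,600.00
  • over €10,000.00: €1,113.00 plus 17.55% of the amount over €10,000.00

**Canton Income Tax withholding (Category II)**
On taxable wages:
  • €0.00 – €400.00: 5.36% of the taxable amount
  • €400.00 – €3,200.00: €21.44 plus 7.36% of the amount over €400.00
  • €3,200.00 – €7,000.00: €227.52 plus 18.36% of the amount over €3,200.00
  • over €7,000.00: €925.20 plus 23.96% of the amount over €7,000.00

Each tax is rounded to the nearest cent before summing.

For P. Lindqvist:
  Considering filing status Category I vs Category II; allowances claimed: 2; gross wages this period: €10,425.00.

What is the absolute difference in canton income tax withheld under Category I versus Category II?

Canton Income Tax (Category I): taxable = €10,425.00 − 2×€520.00 = €9,385.00
  €587.70 + 15.45% × (€9,385.00 − €6,600.00) = €587.70 + 15.45% × €2,785.00 = €1,017.98
Canton Income Tax (Category II): taxable = €10,425.00 − 2×€520.00 = €9,385.00
  €925.20 + 23.96% × (€9,385.00 − €7,000.00) = €925.20 + 23.96% × €2,385.00 = €1,496.65
Difference: |€1,017.98 − €1,496.65| = €478.67 (higher under Category II)

€478.67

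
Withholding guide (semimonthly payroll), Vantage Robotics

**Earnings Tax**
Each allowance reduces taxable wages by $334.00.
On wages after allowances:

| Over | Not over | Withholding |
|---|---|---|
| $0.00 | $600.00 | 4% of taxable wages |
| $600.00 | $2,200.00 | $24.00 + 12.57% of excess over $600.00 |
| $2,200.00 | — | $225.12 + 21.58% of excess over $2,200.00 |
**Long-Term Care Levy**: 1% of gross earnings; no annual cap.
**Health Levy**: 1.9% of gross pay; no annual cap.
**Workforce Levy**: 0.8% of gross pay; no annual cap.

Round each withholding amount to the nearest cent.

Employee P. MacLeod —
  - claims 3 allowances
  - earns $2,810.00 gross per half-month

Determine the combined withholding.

Earnings Tax: taxable = $2,810.00 − 3×$334.00 = $1,808.00
  $24.00 + 12.57% × ($1,808.00 − $600.00) = $24.00 + 12.57% × $1,208.00 = $175.85
Long-Term Care Levy: 1% × $2,810.00 = $28.10
Health Levy: 1.9% × $2,810.00 = $53.39
Workforce Levy: 0.8% × $2,810.00 = $22.48
Total: $175.85 + $28.10 + $53.39 + $22.48 = $279.82

$279.82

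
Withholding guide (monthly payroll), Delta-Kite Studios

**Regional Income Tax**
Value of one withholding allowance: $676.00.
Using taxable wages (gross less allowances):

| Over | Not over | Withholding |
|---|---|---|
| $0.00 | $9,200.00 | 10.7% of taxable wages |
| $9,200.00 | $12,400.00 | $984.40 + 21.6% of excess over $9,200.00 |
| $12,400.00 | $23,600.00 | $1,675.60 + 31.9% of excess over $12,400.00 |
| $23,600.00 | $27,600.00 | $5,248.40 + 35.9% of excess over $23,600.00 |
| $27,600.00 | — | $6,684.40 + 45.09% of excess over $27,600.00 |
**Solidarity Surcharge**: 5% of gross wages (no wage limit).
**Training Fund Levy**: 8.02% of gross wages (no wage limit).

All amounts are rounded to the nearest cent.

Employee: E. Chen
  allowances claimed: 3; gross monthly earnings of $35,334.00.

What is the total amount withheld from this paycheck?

$13,857.73

Regional Income Tax: taxable = $35,334.00 − 3×$676.00 = $33,306.00
  $6,684.40 + 45.09% × ($33,306.00 − $27,600.00) = $6,684.40 + 45.09% × $5,706.00 = $9,257.24
Solidarity Surcharge: 5% × $35,334.00 = $1,766.70
Training Fund Levy: 8.02% × $35,334.00 = $2,833.79
Total: $9,257.24 + $1,766.70 + $2,833.79 = $13,857.73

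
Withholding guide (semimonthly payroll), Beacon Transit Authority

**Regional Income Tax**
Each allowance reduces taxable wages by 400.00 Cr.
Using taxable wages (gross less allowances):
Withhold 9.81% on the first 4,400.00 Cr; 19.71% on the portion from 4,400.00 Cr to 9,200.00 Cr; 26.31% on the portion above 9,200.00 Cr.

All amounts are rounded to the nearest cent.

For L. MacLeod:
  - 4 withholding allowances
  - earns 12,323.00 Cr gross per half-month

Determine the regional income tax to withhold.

1,778.42 Cr

Regional Income Tax: taxable = 12,323.00 Cr − 4×400.00 Cr = 10,723.00 Cr
  1,377.72 Cr + 26.31% × (10,723.00 Cr − 9,200.00 Cr) = 1,377.72 Cr + 26.31% × 1,523.00 Cr = 1,778.42 Cr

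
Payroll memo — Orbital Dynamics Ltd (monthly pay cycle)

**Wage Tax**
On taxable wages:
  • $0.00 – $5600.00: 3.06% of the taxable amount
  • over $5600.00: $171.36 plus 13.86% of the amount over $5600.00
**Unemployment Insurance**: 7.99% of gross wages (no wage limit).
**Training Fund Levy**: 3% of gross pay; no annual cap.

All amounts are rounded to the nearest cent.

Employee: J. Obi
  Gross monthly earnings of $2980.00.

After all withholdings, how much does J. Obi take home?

$2561.31

Wage Tax: taxable = $2980.00
  3.06% × $2980.00 = $91.19
Unemployment Insurance: 7.99% × $2980.00 = $238.10
Training Fund Levy: 3% × $2980.00 = $89.40
Total withheld: $91.19 + $238.10 + $89.40 = $418.69
Net pay: $2980.00 − $418.69 = $2561.31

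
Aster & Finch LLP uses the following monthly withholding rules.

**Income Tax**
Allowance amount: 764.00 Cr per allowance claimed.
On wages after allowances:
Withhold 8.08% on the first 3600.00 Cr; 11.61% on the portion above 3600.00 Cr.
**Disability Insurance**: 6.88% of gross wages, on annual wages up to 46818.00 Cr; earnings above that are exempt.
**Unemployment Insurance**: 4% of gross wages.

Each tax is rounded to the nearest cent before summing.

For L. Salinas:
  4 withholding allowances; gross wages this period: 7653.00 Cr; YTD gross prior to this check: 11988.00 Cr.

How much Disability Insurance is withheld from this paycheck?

526.53 Cr

Disability Insurance: 6.88% × 7653.00 Cr = 526.53 Cr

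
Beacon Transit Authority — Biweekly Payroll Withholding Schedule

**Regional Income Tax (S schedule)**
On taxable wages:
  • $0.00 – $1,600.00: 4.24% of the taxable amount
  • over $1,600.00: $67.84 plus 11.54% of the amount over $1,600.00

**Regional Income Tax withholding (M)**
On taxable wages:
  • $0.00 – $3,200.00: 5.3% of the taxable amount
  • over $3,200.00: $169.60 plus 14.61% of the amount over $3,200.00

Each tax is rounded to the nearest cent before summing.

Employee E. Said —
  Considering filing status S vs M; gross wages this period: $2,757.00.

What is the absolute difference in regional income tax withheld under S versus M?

Regional Income Tax (S): taxable = $2,757.00
  $67.84 + 11.54% × ($2,757.00 − $1,600.00) = $67.84 + 11.54% × $1,157.00 = $201.36
Regional Income Tax (M): taxable = $2,757.00
  5.3% × $2,757.00 = $146.12
Difference: |$201.36 − $146.12| = $55.24 (higher under S)

$55.24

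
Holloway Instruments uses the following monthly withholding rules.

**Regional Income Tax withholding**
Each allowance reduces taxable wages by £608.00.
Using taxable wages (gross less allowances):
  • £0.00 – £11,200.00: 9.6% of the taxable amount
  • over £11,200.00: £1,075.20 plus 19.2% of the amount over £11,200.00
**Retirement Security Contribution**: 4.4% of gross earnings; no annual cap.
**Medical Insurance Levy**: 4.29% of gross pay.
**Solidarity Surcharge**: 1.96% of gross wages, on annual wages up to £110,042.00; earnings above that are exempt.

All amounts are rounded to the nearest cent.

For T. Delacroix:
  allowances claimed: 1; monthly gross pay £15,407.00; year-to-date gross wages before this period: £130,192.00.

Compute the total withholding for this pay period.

Regional Income Tax: taxable = £15,407.00 − 1×£608.00 = £14,799.00
  £1,075.20 + 19.2% × (£14,799.00 − £11,200.00) = £1,075.20 + 19.2% × £3,599.00 = £1,766.21
Retirement Security Contribution: 4.4% × £15,407.00 = £677.91
Medical Insurance Levy: 4.29% × £15,407.00 = £660.96
Solidarity Surcharge: YTD £130,192.00 ≥ cap £110,042.00 → £0.00
Total: £1,766.21 + £677.91 + £660.96 + £0.00 = £3,105.08

£3,105.08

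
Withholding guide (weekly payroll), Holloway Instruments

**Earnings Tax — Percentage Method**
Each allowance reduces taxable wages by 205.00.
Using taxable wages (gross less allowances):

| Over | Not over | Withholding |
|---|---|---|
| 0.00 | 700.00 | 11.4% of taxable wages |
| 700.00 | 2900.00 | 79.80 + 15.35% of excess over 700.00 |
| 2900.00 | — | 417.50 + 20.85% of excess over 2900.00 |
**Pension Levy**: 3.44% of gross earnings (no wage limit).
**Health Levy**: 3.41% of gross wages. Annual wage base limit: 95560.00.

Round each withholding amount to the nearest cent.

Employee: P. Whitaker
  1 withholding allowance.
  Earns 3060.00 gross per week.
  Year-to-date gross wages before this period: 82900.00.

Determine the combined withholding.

Earnings Tax: taxable = 3060.00 − 1×205.00 = 2855.00
  79.80 + 15.35% × (2855.00 − 700.00) = 79.80 + 15.35% × 2155.00 = 410.59
Pension Levy: 3.44% × 3060.00 = 105.26
Health Levy: 3.41% × 3060.00 = 104.35
Total: 410.59 + 105.26 + 104.35 = 620.20

620.20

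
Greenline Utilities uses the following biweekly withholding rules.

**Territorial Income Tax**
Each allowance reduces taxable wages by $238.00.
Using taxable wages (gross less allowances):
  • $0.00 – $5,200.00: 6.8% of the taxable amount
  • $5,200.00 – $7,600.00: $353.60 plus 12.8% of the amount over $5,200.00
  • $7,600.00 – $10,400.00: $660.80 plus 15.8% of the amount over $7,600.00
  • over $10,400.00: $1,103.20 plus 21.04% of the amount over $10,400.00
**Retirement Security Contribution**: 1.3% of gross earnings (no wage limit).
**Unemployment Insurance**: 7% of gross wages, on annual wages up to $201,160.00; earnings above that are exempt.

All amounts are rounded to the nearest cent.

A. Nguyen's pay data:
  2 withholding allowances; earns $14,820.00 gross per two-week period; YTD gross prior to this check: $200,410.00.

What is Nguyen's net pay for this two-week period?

Territorial Income Tax: taxable = $14,820.00 − 2×$238.00 = $14,344.00
  $1,103.20 + 21.04% × ($14,344.00 − $10,400.00) = $1,103.20 + 21.04% × $3,944.00 = $1,933.02
Retirement Security Contribution: 1.3% × $14,820.00 = $192.66
Unemployment Insurance: cap $201,160.00 − YTD $200,410.00 = $750.00 subject; 7% × $750.00 = $52.50
Total withheld: $1,933.02 + $192.66 + $52.50 = $2,178.18
Net pay: $14,820.00 − $2,178.18 = $12,641.82

$12,641.82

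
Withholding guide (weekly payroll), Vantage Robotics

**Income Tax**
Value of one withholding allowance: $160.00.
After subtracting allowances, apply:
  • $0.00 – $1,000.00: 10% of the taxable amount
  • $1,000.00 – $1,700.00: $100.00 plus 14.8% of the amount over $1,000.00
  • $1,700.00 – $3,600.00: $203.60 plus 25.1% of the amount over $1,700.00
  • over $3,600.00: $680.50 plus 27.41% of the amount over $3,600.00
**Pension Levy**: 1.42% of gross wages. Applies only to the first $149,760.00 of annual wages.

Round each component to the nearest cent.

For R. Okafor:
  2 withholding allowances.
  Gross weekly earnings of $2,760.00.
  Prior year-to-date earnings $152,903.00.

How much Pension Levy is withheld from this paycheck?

Pension Levy: YTD $152,903.00 ≥ cap $149,760.00 → $0.00

$0.00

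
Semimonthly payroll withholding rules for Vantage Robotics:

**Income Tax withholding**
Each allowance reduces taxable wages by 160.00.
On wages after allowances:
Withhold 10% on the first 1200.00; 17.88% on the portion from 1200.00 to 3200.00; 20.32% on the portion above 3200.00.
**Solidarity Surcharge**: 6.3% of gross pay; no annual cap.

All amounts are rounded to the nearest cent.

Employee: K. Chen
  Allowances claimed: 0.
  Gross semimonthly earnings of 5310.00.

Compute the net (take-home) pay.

4069.12

Income Tax: taxable = 5310.00
  477.60 + 20.32% × (5310.00 − 3200.00) = 477.60 + 20.32% × 2110.00 = 906.35
Solidarity Surcharge: 6.3% × 5310.00 = 334.53
Total withheld: 906.35 + 334.53 = 1240.88
Net pay: 5310.00 − 1240.88 = 4069.12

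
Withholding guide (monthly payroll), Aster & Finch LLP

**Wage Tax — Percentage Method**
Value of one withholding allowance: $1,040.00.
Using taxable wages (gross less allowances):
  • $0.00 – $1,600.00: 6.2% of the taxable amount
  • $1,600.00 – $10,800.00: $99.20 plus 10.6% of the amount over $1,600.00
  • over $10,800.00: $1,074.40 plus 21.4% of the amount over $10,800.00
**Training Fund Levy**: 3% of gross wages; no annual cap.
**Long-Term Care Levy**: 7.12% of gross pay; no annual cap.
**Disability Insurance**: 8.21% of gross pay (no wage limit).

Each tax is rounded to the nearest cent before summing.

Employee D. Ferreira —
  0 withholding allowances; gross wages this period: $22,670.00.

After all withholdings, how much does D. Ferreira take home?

Wage Tax: taxable = $22,670.00
  $1,074.40 + 21.4% × ($22,670.00 − $10,800.00) = $1,074.40 + 21.4% × $11,870.00 = $3,614.58
Training Fund Levy: 3% × $22,670.00 = $680.10
Long-Term Care Levy: 7.12% × $22,670.00 = $1,614.10
Disability Insurance: 8.21% × $22,670.00 = $1,861.21
Total withheld: $3,614.58 + $680.10 + $1,614.10 + $1,861.21 = $7,769.99
Net pay: $22,670.00 − $7,769.99 = $14,900.01

$14,900.01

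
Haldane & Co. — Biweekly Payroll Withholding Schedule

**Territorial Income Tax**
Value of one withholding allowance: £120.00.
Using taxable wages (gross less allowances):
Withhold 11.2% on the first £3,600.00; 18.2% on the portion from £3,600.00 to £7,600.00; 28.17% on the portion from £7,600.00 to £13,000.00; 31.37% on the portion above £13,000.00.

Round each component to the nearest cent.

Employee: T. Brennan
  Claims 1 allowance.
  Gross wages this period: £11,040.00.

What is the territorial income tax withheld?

£2,066.44

Territorial Income Tax: taxable = £11,040.00 − 1×£120.00 = £10,920.00
  £1,131.20 + 28.17% × (£10,920.00 − £7,600.00) = £1,131.20 + 28.17% × £3,320.00 = £2,066.44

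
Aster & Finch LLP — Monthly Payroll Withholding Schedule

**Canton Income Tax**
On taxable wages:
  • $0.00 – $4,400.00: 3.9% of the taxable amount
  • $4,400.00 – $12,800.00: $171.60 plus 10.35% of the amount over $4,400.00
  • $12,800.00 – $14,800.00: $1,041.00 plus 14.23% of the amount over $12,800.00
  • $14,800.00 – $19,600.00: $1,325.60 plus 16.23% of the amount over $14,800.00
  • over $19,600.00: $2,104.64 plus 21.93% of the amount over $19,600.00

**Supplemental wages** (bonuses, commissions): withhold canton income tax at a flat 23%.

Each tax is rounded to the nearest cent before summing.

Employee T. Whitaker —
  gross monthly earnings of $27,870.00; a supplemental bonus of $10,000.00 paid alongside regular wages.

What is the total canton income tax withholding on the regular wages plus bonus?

$6,218.25

Canton Income Tax: taxable = $27,870.00
  $2,104.64 + 21.93% × ($27,870.00 − $19,600.00) = $2,104.64 + 21.93% × $8,270.00 = $3,918.25
Supplemental (23% flat on bonus): 23% × $10,000.00 = $2,300.00
Total canton income tax: $3,918.25 + $2,300.00 = $6,218.25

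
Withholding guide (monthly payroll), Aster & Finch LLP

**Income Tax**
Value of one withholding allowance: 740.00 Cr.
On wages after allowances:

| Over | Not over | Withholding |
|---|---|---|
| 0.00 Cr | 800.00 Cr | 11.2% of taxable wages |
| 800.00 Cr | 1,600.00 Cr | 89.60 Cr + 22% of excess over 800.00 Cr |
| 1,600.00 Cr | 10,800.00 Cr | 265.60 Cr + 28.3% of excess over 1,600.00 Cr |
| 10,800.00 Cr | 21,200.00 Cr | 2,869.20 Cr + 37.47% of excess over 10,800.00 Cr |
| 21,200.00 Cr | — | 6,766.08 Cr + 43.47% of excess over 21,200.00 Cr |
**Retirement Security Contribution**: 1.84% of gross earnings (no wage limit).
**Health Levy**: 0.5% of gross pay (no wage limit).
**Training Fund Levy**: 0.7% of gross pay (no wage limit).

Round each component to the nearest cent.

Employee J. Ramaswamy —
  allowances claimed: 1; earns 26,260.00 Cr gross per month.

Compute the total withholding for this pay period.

9,442.28 Cr

Income Tax: taxable = 26,260.00 Cr − 1×740.00 Cr = 25,520.00 Cr
  6,766.08 Cr + 43.47% × (25,520.00 Cr − 21,200.00 Cr) = 6,766.08 Cr + 43.47% × 4,320.00 Cr = 8,643.98 Cr
Retirement Security Contribution: 1.84% × 26,260.00 Cr = 483.18 Cr
Health Levy: 0.5% × 26,260.00 Cr = 131.30 Cr
Training Fund Levy: 0.7% × 26,260.00 Cr = 183.82 Cr
Total: 8,643.98 Cr + 483.18 Cr + 131.30 Cr + 183.82 Cr = 9,442.28 Cr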